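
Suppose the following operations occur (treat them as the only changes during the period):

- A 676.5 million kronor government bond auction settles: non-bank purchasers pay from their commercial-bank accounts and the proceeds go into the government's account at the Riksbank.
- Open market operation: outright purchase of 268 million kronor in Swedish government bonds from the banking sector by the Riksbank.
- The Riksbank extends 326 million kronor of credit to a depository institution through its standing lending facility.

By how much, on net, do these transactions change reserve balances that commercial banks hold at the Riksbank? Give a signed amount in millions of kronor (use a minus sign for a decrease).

Government account inflow 676.5 million kronor: funds move from bank reserves into the government account → −676.5M.
OMO purchase (from banks) 268 million kronor: the Riksbank pays by crediting reserve accounts → +268M.
Discount-window loan 326 million kronor: the loan is credited to the bank's reserve account → +326M.
Net: −676.5 + 268 + 326 = -82.5 million.

-82.5 million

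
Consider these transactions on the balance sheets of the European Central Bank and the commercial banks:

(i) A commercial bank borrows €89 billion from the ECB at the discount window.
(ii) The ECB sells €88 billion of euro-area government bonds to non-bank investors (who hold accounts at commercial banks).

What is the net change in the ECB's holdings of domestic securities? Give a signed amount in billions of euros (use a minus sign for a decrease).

-€88 billion

ECB balance sheet:
  Assets:      Securities −€88B, Loans to banks +€89B
  Liabilities: Bank reserves +€1B
Commercial banking system:
  Assets:      Reserves at CB +€1B
  Liabilities: Checkable deposits −€88B, Borrowings from CB +€89B
So the change in the ECB's holdings of domestic securities is -€88 billion.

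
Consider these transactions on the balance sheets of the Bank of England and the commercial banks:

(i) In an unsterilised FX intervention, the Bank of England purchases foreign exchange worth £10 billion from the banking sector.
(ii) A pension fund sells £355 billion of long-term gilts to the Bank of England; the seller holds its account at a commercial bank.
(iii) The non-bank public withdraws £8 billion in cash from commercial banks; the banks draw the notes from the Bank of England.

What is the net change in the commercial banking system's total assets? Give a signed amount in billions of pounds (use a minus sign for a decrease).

Bank of England balance sheet:
  Assets:      Securities +£355B, Foreign assets +£10B
  Liabilities: Bank reserves +£357B, Currency in circulation +£8B
Commercial banking system:
  Assets:      Reserves at CB +£357B, Foreign assets −£10B
  Liabilities: Checkable deposits +£347B
Change in total bank assets = +£347 billion.

+£347 billion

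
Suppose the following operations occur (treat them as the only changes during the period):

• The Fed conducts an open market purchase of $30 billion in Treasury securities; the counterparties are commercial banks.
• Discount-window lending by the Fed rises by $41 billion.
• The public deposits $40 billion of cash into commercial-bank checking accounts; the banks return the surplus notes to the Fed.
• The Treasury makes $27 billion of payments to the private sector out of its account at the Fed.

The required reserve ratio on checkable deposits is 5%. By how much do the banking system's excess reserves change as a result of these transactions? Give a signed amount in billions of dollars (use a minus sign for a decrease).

OMO purchase (from banks) $30 billion: reserves +$30B, deposits 0.
Discount-window loan $41 billion: reserves +$41B, deposits 0.
Currency deposit $40 billion: reserves +$40B, deposits +$40B.
Government spending $27 billion: reserves +$27B, deposits +$27B.
Totals: Δreserves = +$138B, Δdeposits = +$67B.
Δrequired reserves = 5% × +$67B = +$3.35B.
Δexcess reserves = Δreserves − Δrequired = +$138B − (+$3.35B) = +$134.65 billion.

+$134.65 billion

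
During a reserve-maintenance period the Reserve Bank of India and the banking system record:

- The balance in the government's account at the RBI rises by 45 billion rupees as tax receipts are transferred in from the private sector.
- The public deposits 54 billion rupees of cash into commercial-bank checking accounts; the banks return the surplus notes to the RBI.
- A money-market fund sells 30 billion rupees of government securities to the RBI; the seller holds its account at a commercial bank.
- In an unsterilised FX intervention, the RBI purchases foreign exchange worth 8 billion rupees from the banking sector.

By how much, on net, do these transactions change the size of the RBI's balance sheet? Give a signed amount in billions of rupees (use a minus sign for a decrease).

Government account inflow 45 billion rupees: only the composition of liabilities changes → 0.
Currency deposit 54 billion rupees: only the composition of liabilities changes → 0.
Asset purchase (from non-banks) 30 billion rupees: an RBI asset is acquired → +30B.
FX purchase 8 billion rupees: an RBI asset is acquired → +8B.
Net: 0 + 0 + 30 + 8 = +38 billion.

+38 billion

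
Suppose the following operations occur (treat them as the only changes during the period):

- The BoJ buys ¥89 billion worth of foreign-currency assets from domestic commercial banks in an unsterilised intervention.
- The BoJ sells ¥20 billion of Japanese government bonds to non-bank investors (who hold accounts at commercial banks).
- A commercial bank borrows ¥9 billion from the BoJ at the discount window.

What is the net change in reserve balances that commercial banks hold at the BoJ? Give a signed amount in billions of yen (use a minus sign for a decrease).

+¥78 billion

BoJ balance sheet:
  Assets:      Securities −¥20B, Loans to banks +¥9B, Foreign assets +¥89B
  Liabilities: Bank reserves +¥78B
Commercial banking system:
  Assets:      Reserves at CB +¥78B, Foreign assets −¥89B
  Liabilities: Checkable deposits −¥20B, Borrowings from CB +¥9B
So the change in reserve balances that commercial banks hold at the BoJ is +¥78 billion.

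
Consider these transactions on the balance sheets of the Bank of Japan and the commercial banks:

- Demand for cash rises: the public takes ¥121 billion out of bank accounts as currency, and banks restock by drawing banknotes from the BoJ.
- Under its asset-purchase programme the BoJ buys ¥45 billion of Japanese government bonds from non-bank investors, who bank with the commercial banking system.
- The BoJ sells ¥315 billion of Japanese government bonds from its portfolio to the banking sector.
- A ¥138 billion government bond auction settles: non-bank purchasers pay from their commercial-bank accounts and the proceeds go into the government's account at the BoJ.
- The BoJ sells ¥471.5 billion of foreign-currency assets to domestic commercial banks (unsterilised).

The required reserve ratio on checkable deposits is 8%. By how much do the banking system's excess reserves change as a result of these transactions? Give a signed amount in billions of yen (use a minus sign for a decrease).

-¥983.38 billion

Currency withdrawal ¥121 billion: reserves −¥121B, deposits −¥121B.
Asset purchase (from non-banks) ¥45 billion: reserves +¥45B, deposits +¥45B.
OMO sale (to banks) ¥315 billion: reserves −¥315B, deposits 0.
Government account inflow ¥138 billion: reserves −¥138B, deposits −¥138B.
FX sale ¥471.5 billion: reserves −¥471.5B, deposits 0.
Totals: Δreserves = −¥1000.5B, Δdeposits = −¥214B.
Δrequired reserves = 8% × −¥214B = −¥17.12B.
Δexcess reserves = Δreserves − Δrequired = −¥1000.5B − (−¥17.12B) = -¥983.38 billion.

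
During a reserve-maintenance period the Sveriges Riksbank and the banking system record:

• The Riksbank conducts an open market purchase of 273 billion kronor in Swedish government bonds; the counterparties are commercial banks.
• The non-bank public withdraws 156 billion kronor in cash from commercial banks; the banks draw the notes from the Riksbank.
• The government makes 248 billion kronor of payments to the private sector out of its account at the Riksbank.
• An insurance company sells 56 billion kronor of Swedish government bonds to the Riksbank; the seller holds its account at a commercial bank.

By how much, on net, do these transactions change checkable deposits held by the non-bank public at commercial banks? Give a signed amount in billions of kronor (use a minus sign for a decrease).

+148 billion

OMO purchase (from banks) 273 billion kronor: the counterparty is a bank, so public deposits are unchanged → 0.
Currency withdrawal 156 billion kronor: non-bank counterparties' bank balances fall → −156B.
Government spending 248 billion kronor: non-bank counterparties' bank balances rise → +248B.
Asset purchase (from non-banks) 56 billion kronor: non-bank counterparties' bank balances rise → +56B.
Net: 0 − 156 + 248 + 56 = +148 billion.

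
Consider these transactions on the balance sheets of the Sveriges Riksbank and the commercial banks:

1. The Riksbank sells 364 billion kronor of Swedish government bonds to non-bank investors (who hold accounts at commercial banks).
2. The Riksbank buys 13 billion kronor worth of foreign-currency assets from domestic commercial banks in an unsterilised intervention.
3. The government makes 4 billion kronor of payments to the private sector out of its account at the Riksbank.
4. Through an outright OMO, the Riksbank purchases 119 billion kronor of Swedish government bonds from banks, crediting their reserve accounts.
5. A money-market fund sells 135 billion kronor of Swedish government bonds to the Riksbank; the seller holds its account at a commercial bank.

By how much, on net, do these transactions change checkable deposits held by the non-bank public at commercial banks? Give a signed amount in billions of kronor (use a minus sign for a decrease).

Riksbank balance sheet:
  Assets:      Securities −110B, Foreign assets +13B
  Liabilities: Bank reserves −93B, Government deposits −4B
Commercial banking system:
  Assets:      Reserves at CB −93B, Securities −119B, Foreign assets −13B
  Liabilities: Checkable deposits −225B
So the change in checkable deposits held by the non-bank public at commercial banks is -225 billion.

-225 billion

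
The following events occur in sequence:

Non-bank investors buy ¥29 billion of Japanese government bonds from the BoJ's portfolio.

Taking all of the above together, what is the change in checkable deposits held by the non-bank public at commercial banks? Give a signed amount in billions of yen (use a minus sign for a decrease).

-¥29 billion

BoJ balance sheet:
  Assets:      Securities −¥29B
  Liabilities: Bank reserves −¥29B
Commercial banking system:
  Assets:      Reserves at CB −¥29B
  Liabilities: Checkable deposits −¥29B
So the change in checkable deposits held by the non-bank public at commercial banks is -¥29 billion.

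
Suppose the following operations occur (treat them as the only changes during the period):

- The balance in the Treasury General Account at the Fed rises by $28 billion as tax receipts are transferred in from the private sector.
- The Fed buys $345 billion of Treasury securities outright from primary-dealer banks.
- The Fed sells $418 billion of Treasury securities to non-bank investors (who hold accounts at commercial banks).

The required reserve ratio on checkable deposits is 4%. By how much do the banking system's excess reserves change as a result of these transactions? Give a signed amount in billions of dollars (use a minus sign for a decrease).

Government account inflow $28 billion: reserves −$28B, deposits −$28B.
OMO purchase (from banks) $345 billion: reserves +$345B, deposits 0.
Asset sale (to non-banks) $418 billion: reserves −$418B, deposits −$418B.
Totals: Δreserves = −$101B, Δdeposits = −$446B.
Δrequired reserves = 4% × −$446B = −$17.84B.
Δexcess reserves = Δreserves − Δrequired = −$101B − (−$17.84B) = -$83.16 billion.

-$83.16 billion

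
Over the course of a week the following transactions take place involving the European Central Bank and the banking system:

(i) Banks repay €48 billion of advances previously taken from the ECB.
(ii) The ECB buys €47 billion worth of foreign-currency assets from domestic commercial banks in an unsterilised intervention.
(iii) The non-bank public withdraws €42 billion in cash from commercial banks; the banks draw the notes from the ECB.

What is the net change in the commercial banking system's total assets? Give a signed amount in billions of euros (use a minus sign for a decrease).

Discount-window repayment €48 billion: bank balance sheets shrink → −€48B.
FX purchase €47 billion: just an asset swap on bank balance sheets → 0.
Currency withdrawal €42 billion: bank balance sheets shrink → −€42B.
Net: −48 + 0 − 42 = -€90 billion.

-€90 billion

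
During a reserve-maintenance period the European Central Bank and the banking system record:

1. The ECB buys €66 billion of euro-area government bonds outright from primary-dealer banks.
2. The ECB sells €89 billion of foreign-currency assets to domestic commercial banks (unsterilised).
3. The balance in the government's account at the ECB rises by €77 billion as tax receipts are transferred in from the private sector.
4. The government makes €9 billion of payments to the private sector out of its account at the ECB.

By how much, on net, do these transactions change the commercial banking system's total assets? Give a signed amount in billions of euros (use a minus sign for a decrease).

ECB balance sheet:
  Assets:      Securities +€66B, Foreign assets −€89B
  Liabilities: Bank reserves −€91B, Government deposits +€68B
Commercial banking system:
  Assets:      Reserves at CB −€91B, Securities −€66B, Foreign assets +€89B
  Liabilities: Checkable deposits −€68B
Change in total bank assets = -€68 billion.

-€68 billion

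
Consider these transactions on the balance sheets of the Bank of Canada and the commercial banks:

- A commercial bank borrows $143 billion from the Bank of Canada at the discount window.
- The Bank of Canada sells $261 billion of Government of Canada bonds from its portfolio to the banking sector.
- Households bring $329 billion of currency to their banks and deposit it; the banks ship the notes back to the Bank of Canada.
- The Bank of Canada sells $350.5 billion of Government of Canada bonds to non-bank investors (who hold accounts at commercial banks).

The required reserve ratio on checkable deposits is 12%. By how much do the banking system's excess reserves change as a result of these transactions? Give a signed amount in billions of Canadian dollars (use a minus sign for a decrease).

Discount-window loan $143 billion: reserves +$143B, deposits 0.
OMO sale (to banks) $261 billion: reserves −$261B, deposits 0.
Currency deposit $329 billion: reserves +$329B, deposits +$329B.
Asset sale (to non-banks) $350.5 billion: reserves −$350.5B, deposits −$350.5B.
Totals: Δreserves = −$139.5B, Δdeposits = −$21.5B.
Δrequired reserves = 12% × −$21.5B = −$2.58B.
Δexcess reserves = Δreserves − Δrequired = −$139.5B − (−$2.58B) = -$136.92 billion.

-$136.92 billion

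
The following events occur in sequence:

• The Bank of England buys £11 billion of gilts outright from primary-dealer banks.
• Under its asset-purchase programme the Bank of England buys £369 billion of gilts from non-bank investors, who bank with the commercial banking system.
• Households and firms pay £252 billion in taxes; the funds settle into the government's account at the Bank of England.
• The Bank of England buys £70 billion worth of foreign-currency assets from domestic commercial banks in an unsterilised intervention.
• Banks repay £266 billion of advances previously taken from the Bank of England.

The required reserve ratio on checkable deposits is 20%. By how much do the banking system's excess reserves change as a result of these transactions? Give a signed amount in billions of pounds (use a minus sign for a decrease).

-£91.4 billion

OMO purchase (from banks) £11 billion: reserves +£11B, deposits 0.
Asset purchase (from non-banks) £369 billion: reserves +£369B, deposits +£369B.
Government account inflow £252 billion: reserves −£252B, deposits −£252B.
FX purchase £70 billion: reserves +£70B, deposits 0.
Discount-window repayment £266 billion: reserves −£266B, deposits 0.
Totals: Δreserves = −£68B, Δdeposits = +£117B.
Δrequired reserves = 20% × +£117B = +£23.4B.
Δexcess reserves = Δreserves − Δrequired = −£68B − (+£23.4B) = -£91.4 billion.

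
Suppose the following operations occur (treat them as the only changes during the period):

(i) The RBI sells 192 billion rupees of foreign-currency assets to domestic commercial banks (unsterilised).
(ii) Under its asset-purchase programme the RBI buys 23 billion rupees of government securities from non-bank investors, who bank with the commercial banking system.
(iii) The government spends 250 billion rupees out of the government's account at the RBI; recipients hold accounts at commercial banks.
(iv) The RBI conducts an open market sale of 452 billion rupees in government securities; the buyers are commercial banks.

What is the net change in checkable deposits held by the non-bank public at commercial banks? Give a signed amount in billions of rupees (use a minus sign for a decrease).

RBI balance sheet:
  Assets:      Securities −429B, Foreign assets −192B
  Liabilities: Bank reserves −371B, Government deposits −250B
Commercial banking system:
  Assets:      Reserves at CB −371B, Securities +452B, Foreign assets +192B
  Liabilities: Checkable deposits +273B
So the change in checkable deposits held by the non-bank public at commercial banks is +273 billion.

+273 billion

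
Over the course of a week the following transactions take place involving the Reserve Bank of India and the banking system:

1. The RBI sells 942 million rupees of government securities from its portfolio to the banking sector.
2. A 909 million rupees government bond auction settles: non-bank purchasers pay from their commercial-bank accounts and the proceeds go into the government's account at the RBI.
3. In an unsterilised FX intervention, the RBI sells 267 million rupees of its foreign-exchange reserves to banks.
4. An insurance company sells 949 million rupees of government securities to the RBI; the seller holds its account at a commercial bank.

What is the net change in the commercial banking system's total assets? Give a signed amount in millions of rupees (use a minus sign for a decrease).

+40 million

RBI balance sheet:
  Assets:      Securities +7M, Foreign assets −267M
  Liabilities: Bank reserves −1169M, Government deposits +909M
Commercial banking system:
  Assets:      Reserves at CB −1169M, Securities +942M, Foreign assets +267M
  Liabilities: Checkable deposits +40M
Change in total bank assets = +40 million.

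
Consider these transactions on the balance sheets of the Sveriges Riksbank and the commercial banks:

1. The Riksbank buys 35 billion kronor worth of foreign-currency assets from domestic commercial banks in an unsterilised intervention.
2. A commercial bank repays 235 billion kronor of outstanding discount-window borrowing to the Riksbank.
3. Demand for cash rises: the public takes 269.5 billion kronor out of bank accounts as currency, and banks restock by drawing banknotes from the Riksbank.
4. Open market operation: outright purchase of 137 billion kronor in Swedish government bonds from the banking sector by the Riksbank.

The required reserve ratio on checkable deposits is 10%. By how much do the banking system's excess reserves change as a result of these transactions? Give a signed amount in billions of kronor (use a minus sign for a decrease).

-305.55 billion

FX purchase 35 billion kronor: reserves +35B, deposits 0.
Discount-window repayment 235 billion kronor: reserves −235B, deposits 0.
Currency withdrawal 269.5 billion kronor: reserves −269.5B, deposits −269.5B.
OMO purchase (from banks) 137 billion kronor: reserves +137B, deposits 0.
Totals: Δreserves = −332.5B, Δdeposits = −269.5B.
Δrequired reserves = 10% × −269.5B = −26.95B.
Δexcess reserves = Δreserves − Δrequired = −332.5B − (−26.95B) = -305.55 billion.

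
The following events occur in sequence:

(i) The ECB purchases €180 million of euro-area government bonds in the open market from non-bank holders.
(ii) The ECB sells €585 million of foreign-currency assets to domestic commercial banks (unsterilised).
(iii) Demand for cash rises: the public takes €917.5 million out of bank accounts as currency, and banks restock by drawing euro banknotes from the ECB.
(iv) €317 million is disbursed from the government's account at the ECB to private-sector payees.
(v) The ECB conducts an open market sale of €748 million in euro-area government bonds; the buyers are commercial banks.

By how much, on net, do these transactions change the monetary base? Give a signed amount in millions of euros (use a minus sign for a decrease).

-€836 million

Asset purchase (from non-banks) €180 million: ECB balance sheet expands → +€180M.
FX sale €585 million: ECB balance sheet contracts → −€585M.
Currency withdrawal €917.5 million: just a shift between currency and reserves — both are base money → 0.
Government spending €317 million: a non-base liability converts back to reserves → +€317M.
OMO sale (to banks) €748 million: ECB balance sheet contracts → −€748M.
Net: 180 − 585 + 0 + 317 − 748 = -€836 million.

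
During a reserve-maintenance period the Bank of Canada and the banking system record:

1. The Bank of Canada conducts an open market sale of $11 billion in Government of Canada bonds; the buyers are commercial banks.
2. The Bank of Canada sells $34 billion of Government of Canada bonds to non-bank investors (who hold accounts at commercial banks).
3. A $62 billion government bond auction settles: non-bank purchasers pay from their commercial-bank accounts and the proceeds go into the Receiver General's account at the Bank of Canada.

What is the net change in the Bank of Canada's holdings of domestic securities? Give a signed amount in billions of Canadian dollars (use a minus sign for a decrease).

-$45 billion

Bank of Canada balance sheet:
  Assets:      Securities −$45B
  Liabilities: Bank reserves −$107B, Government deposits +$62B
So the change in the Bank of Canada's holdings of domestic securities is -$45 billion.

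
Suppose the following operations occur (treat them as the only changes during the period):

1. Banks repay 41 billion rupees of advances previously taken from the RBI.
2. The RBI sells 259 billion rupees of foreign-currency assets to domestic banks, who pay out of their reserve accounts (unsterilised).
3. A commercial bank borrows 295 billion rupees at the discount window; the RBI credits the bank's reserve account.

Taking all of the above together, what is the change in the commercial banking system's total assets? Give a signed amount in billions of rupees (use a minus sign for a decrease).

+254 billion

Discount-window repayment 41 billion rupees: bank balance sheets shrink → −41B.
FX sale 259 billion rupees: just an asset swap on bank balance sheets → 0.
Discount-window loan 295 billion rupees: bank balance sheets expand → +295B.
Net: −41 + 0 + 295 = +254 billion.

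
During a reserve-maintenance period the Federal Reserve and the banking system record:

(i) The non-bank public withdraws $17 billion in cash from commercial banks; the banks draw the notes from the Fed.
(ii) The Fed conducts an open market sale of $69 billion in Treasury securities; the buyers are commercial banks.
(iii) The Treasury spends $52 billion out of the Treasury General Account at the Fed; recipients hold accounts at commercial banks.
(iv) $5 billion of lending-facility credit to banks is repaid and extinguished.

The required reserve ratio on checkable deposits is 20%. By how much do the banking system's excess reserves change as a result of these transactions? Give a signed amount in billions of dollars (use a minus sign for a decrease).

-$46 billion

Currency withdrawal $17 billion: reserves −$17B, deposits −$17B.
OMO sale (to banks) $69 billion: reserves −$69B, deposits 0.
Government spending $52 billion: reserves +$52B, deposits +$52B.
Discount-window repayment $5 billion: reserves −$5B, deposits 0.
Totals: Δreserves = −$39B, Δdeposits = +$35B.
Δrequired reserves = 20% × +$35B = +$7B.
Δexcess reserves = Δreserves − Δrequired = −$39B − (+$7B) = -$46 billion.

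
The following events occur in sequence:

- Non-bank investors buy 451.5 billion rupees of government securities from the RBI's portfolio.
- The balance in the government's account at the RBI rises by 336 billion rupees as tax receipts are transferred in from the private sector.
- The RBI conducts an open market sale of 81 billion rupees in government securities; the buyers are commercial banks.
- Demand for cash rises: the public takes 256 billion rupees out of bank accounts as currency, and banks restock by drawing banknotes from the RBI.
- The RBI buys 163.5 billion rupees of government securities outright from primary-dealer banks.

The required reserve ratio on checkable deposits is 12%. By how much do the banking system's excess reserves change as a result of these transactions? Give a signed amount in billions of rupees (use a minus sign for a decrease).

-835.78 billion

Asset sale (to non-banks) 451.5 billion rupees: reserves −451.5B, deposits −451.5B.
Government account inflow 336 billion rupees: reserves −336B, deposits −336B.
OMO sale (to banks) 81 billion rupees: reserves −81B, deposits 0.
Currency withdrawal 256 billion rupees: reserves −256B, deposits −256B.
OMO purchase (from banks) 163.5 billion rupees: reserves +163.5B, deposits 0.
Totals: Δreserves = −961B, Δdeposits = −1043.5B.
Δrequired reserves = 12% × −1043.5B = −125.22B.
Δexcess reserves = Δreserves − Δrequired = −961B − (−125.22B) = -835.78 billion.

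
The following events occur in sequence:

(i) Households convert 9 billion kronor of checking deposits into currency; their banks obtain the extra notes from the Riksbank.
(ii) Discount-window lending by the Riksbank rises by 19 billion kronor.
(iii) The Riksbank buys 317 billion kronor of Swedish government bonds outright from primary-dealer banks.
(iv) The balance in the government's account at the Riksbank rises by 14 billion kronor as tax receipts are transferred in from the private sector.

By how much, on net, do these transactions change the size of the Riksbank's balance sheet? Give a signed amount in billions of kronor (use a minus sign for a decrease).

Currency withdrawal 9 billion kronor: only the composition of liabilities changes → 0.
Discount-window loan 19 billion kronor: a Riksbank asset is acquired → +19B.
OMO purchase (from banks) 317 billion kronor: a Riksbank asset is acquired → +317B.
Government account inflow 14 billion kronor: only the composition of liabilities changes → 0.
Net: 0 + 19 + 317 + 0 = +336 billion.

+336 billion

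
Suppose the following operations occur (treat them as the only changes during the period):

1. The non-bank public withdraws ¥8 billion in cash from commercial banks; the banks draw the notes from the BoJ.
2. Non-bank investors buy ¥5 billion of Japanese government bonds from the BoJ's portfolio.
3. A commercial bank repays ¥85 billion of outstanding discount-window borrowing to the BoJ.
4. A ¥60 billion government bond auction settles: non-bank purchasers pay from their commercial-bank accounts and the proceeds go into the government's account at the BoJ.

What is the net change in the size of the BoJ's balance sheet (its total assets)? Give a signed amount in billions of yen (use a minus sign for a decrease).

-¥90 billion

Currency withdrawal ¥8 billion: only the composition of liabilities changes → 0.
Asset sale (to non-banks) ¥5 billion: a BoJ asset is shed → −¥5B.
Discount-window repayment ¥85 billion: a BoJ asset is shed → −¥85B.
Government account inflow ¥60 billion: only the composition of liabilities changes → 0.
Net: 0 − 5 − 85 + 0 = -¥90 billion.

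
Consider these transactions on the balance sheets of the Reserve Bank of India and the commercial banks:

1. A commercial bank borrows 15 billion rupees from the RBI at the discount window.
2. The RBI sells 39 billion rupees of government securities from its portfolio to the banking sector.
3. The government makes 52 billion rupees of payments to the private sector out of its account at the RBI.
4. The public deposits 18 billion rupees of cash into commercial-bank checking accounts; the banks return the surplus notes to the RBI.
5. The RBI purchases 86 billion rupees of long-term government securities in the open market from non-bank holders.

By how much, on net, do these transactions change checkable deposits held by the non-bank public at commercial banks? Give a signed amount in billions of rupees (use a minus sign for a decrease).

+156 billion

RBI balance sheet:
  Assets:      Securities +47B, Loans to banks +15B
  Liabilities: Bank reserves +132B, Currency in circulation −18B, Government deposits −52B
Commercial banking system:
  Assets:      Reserves at CB +132B, Securities +39B
  Liabilities: Checkable deposits +156B, Borrowings from CB +15B
So the change in checkable deposits held by the non-bank public at commercial banks is +156 billion.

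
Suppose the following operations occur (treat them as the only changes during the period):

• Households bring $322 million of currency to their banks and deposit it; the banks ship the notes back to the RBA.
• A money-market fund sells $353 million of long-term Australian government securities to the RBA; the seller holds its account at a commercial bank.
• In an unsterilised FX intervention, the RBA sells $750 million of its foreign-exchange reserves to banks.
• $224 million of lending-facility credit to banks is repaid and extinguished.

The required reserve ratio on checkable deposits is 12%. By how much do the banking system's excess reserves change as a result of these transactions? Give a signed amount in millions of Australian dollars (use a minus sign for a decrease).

Currency deposit $322 million: reserves +$322M, deposits +$322M.
Asset purchase (from non-banks) $353 million: reserves +$353M, deposits +$353M.
FX sale $750 million: reserves −$750M, deposits 0.
Discount-window repayment $224 million: reserves −$224M, deposits 0.
Totals: Δreserves = −$299M, Δdeposits = +$675M.
Δrequired reserves = 12% × +$675M = +$81M.
Δexcess reserves = Δreserves − Δrequired = −$299M − (+$81M) = -$380 million.

-$380 million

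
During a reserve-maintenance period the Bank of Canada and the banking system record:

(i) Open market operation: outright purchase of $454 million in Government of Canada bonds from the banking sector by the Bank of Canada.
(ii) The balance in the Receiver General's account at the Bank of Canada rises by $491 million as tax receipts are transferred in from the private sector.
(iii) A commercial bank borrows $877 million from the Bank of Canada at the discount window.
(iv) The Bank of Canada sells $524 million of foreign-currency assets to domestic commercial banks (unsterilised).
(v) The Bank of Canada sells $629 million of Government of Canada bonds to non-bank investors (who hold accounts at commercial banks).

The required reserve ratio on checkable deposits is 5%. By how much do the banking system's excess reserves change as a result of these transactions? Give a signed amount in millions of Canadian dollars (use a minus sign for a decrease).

-$257 million

OMO purchase (from banks) $454 million: reserves +$454M, deposits 0.
Government account inflow $491 million: reserves −$491M, deposits −$491M.
Discount-window loan $877 million: reserves +$877M, deposits 0.
FX sale $524 million: reserves −$524M, deposits 0.
Asset sale (to non-banks) $629 million: reserves −$629M, deposits −$629M.
Totals: Δreserves = −$313M, Δdeposits = −$1120M.
Δrequired reserves = 5% × −$1120M = −$56M.
Δexcess reserves = Δreserves − Δrequired = −$313M − (−$56M) = -$257 million.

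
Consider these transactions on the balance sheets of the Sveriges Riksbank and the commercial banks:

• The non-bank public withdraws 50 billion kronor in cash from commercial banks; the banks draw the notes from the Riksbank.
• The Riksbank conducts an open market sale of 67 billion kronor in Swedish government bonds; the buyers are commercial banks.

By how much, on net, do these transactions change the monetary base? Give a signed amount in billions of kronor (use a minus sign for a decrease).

-67 billion

Riksbank balance sheet:
  Assets:      Securities −67B
  Liabilities: Bank reserves −117B, Currency in circulation +50B
Monetary base = currency + reserves: +50B + (−117B) = -67 billion.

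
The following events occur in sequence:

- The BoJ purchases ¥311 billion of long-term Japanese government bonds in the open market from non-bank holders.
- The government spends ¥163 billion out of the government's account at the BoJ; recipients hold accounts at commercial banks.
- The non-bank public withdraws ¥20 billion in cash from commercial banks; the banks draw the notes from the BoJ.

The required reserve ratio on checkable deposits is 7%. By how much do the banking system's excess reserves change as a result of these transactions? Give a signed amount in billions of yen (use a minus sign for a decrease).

+¥422.22 billion

Asset purchase (from non-banks) ¥311 billion: reserves +¥311B, deposits +¥311B.
Government spending ¥163 billion: reserves +¥163B, deposits +¥163B.
Currency withdrawal ¥20 billion: reserves −¥20B, deposits −¥20B.
Totals: Δreserves = +¥454B, Δdeposits = +¥454B.
Δrequired reserves = 7% × +¥454B = +¥31.78B.
Δexcess reserves = Δreserves − Δrequired = +¥454B − (+¥31.78B) = +¥422.22 billion.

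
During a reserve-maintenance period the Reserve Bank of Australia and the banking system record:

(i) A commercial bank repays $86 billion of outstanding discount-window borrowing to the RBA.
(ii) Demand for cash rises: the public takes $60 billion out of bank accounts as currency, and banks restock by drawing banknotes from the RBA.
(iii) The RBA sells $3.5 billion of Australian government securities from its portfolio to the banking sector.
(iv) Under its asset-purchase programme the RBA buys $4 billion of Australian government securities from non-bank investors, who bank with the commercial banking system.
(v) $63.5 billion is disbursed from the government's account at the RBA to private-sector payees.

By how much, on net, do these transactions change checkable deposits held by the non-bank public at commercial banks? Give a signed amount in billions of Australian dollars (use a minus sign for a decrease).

Discount-window repayment $86 billion: the counterparty is a bank, so public deposits are unchanged → 0.
Currency withdrawal $60 billion: non-bank counterparties' bank balances fall → −$60B.
OMO sale (to banks) $3.5 billion: the counterparty is a bank, so public deposits are unchanged → 0.
Asset purchase (from non-banks) $4 billion: non-bank counterparties' bank balances rise → +$4B.
Government spending $63.5 billion: non-bank counterparties' bank balances rise → +$63.5B.
Net: 0 − 60 + 0 + 4 + 63.5 = +$7.5 billion.

+$7.5 billion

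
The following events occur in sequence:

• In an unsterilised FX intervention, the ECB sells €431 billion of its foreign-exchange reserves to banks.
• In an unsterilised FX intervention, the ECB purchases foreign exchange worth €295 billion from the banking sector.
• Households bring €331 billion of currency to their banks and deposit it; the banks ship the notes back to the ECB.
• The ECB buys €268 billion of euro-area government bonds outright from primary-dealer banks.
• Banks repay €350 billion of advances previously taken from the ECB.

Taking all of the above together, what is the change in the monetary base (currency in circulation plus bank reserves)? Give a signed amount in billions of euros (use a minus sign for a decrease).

-€218 billion

ECB balance sheet:
  Assets:      Securities +€268B, Loans to banks −€350B, Foreign assets −€136B
  Liabilities: Bank reserves +€113B, Currency in circulation −€331B
Monetary base = currency + reserves: −€331B + (+€113B) = -€218 billion.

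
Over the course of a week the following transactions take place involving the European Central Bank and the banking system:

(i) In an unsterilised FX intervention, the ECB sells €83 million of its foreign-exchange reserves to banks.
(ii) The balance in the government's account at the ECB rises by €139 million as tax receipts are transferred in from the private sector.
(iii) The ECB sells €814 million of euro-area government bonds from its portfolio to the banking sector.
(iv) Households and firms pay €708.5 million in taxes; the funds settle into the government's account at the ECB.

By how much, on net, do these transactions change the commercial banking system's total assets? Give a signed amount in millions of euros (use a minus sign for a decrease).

ECB balance sheet:
  Assets:      Securities −€814M, Foreign assets −€83M
  Liabilities: Bank reserves −€1744.5M, Government deposits +€847.5M
Commercial banking system:
  Assets:      Reserves at CB −€1744.5M, Securities +€814M, Foreign assets +€83M
  Liabilities: Checkable deposits −€847.5M
Change in total bank assets = -€847.5 million.

-€847.5 million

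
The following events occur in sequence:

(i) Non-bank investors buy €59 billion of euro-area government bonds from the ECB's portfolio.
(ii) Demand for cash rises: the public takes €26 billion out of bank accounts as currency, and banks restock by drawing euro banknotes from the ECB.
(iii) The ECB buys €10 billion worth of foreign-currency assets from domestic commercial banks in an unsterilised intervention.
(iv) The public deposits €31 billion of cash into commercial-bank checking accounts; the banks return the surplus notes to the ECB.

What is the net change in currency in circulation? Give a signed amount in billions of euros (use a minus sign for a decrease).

ECB balance sheet:
  Assets:      Securities −€59B, Foreign assets +€10B
  Liabilities: Bank reserves −€44B, Currency in circulation −€5B
So the change in currency in circulation is -€5 billion.

-€5 billion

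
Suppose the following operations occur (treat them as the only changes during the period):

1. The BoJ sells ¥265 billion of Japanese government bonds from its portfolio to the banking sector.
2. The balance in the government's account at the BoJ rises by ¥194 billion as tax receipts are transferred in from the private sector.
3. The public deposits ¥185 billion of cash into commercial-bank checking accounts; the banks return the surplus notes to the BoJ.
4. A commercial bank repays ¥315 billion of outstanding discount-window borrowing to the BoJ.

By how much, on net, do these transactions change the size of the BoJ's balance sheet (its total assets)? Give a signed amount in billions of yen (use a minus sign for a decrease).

-¥580 billion

BoJ balance sheet:
  Assets:      Securities −¥265B, Loans to banks −¥315B
  Liabilities: Bank reserves −¥589B, Currency in circulation −¥185B, Government deposits +¥194B
Change in total BoJ assets = -¥580 billion.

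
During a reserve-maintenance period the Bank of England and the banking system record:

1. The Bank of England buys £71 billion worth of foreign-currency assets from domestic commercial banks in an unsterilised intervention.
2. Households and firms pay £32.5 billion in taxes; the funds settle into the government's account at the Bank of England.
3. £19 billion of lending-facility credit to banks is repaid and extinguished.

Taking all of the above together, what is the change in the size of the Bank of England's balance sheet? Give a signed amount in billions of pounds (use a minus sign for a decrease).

+£52 billion

FX purchase £71 billion: a Bank of England asset is acquired → +£71B.
Government account inflow £32.5 billion: only the composition of liabilities changes → 0.
Discount-window repayment £19 billion: a Bank of England asset is shed → −£19B.
Net: 71 + 0 − 19 = +£52 billion.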